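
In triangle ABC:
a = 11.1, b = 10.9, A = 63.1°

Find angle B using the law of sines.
sin(B)/b = sin(A)/a
sin(B) = b·sin(A)/a = 10.9·sin(63.1°)/11.1 = 0.875729
B = arcsin(0.875729) = 61.13°  (b ≤ a, so B ≤ A and the acute solution is unique)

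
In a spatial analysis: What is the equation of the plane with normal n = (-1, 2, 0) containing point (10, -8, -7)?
d = n·P = (-1)(10) + (2)(-8) + (0)(-7) = -26
Plane: -x + 2y = -26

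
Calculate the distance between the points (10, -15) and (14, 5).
Using the distance formula: d = sqrt((x₂-x₁)² + (y₂-y₁)²)
dx = 14 - 10 = 4
dy = 5 - (-15) = 20
d = sqrt(4² + 20²) = sqrt(16 + 400) = sqrt(416) = 20.40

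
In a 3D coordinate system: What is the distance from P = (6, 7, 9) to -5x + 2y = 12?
d = |(-5)(6) + 2(7) + 0(9) - (12)| / √((-5)² + 2² + 0²) = 28/√29 = 5.199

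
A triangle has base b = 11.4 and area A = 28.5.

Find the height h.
A = ½bh  →  h = 2A/b
h = 2·28.5/11.4 = 5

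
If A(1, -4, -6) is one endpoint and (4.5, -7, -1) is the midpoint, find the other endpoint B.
B = (2×4.5 - 1, 2×(-7) - (-4), 2×(-1) - (-6)) = (8, -10, 4)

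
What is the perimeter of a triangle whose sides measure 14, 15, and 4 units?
Perimeter = sum of all sides
Perimeter = 14 + 15 + 4
Perimeter = 33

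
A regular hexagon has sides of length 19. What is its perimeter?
Perimeter = number of sides * side length
Perimeter = 6 * 19
Perimeter = 114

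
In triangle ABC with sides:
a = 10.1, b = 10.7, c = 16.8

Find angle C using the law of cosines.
cos(C) = (a² + b² - c²)/(2ab)
cos(C) = (10.1² + 10.7² - 16.8²)/(2·10.1·10.7) = -65.74/216.14 = -0.304155
C = arccos(-0.304155) = 107.7°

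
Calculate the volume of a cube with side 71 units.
Volume = s³
Volume = 71³
Volume = 357911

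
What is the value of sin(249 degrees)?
sin(249 degrees) = -0.9336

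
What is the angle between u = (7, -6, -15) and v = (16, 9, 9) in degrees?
u·v = -77, |u|² = 310, |v|² = 418
cos θ = -77/√129580 ≈ -0.2139
θ ≈ 102.4°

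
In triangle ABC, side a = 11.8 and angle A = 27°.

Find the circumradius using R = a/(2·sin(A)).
R = a/(2·sin(A)) = 11.8/(2·sin(27°))
R = 11.8/(2·0.453990) = 11.8/0.907981 = 13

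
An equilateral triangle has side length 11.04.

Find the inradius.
For an equilateral triangle, r = s/(2√3) where s is the side.
r = 11.04/(2√3) = 11.04/3.464102 = 3.187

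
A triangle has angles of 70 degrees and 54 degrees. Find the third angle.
Sum of angles in a triangle = 180 degrees
Third angle = 180 - 70 - 54
Third angle = 56 degrees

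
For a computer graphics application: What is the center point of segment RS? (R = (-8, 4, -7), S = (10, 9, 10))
Midpoint = ((-8+10)/2, (4+9)/2, (-7+10)/2) = (1, 6.5, 1.5)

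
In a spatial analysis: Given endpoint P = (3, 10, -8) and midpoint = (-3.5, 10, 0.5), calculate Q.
Q = (2×(-3.5) - 3, 2×10 - 10, 2×0.5 - (-8)) = (-10, 10, 9)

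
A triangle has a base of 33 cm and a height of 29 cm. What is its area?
Area = (1/2) * base * height
Area = (1/2) * 33 * 29
Area = 478.50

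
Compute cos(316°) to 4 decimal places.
cos(316 degrees) = 0.7193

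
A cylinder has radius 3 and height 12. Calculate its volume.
Volume = pi * r² * h
Volume = pi * 3² * 12
Volume = pi * 9 * 12
Volume = pi * 108
Volume = 339.29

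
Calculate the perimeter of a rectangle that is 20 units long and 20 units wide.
Perimeter = 2 * (length + width)
Perimeter = 2 * (20 + 20)
Perimeter = 2 * 40
Perimeter = 80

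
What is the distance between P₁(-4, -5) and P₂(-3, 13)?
Using the distance formula: d = sqrt((x₂-x₁)² + (y₂-y₁)²)
dx = (-3) - (-4) = 1
dy = 13 - (-5) = 18
d = sqrt(1² + 18²) = sqrt(1 + 324) = sqrt(325) = 18.03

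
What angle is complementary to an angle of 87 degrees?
Complementary angles sum to 90 degrees.
Other angle = 90 - 87
Other angle = 3 degrees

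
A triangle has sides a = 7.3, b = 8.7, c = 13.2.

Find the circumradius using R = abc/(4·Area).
s = (a+b+c)/2 = 14.6
Area = √(s(s-a)(s-b)(s-c)) = √(14.6·7.3·5.9·1.4) = 29.6707
R = abc/(4·Area) = (7.3·8.7·13.2)/(4·29.6707) = 838.332/118.6828 = 7.064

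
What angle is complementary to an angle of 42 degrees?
Complementary angles sum to 90 degrees.
Other angle = 90 - 42
Other angle = 48 degrees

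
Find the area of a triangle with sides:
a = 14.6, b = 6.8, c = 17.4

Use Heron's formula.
s = (a+b+c)/2 = (14.6+6.8+17.4)/2 = 19.4
A = √(s(s-a)(s-b)(s-c)) = √(19.4·4.8·12.6·2)
A = √2346.62 = 48.44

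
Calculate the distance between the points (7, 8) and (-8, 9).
Using the distance formula: d = sqrt((x₂-x₁)² + (y₂-y₁)²)
dx = (-8) - 7 = -15
dy = 9 - 8 = 1
d = sqrt((-15)² + 1²) = sqrt(225 + 1) = sqrt(226) = 15.03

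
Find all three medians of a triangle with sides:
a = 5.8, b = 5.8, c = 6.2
Using m_x = ½√(2y² + 2z² - x²):
m_a = ½√(2·5.8² + 2·6.2² - 5.8²) = ½√110.52 = 5.256
m_b = ½√(2·5.8² + 2·6.2² - 5.8²) = ½√110.52 = 5.256
m_c = ½√(2·5.8² + 2·5.8² - 6.2²) = ½√96.12 = 4.902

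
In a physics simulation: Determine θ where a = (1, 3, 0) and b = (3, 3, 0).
a·b = 12, |a|² = 10, |b|² = 18
cos θ = 12/√180 ≈ 0.8944
θ ≈ 26.57°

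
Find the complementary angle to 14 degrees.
Complementary angles sum to 90 degrees.
Other angle = 90 - 14
Other angle = 76 degrees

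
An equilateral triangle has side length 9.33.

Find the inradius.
For an equilateral triangle, r = s/(2√3) where s is the side.
r = 9.33/(2√3) = 9.33/3.464102 = 2.693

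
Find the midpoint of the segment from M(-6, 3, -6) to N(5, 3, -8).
Midpoint = ((-6+5)/2, (3+3)/2, (-6-8)/2) = (-0.5, 3, -7)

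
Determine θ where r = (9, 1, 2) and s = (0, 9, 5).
r·s = 19, |r|² = 86, |s|² = 106
cos θ = 19/√9116 ≈ 0.199
θ ≈ 78.52°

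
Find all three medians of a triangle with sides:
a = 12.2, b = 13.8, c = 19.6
Using m_x = ½√(2y² + 2z² - x²):
m_a = ½√(2·13.8² + 2·19.6² - 12.2²) = ½√1000.36 = 15.81
m_b = ½√(2·12.2² + 2·19.6² - 13.8²) = ½√875.56 = 14.79
m_c = ½√(2·12.2² + 2·13.8² - 19.6²) = ½√294.4 = 8.579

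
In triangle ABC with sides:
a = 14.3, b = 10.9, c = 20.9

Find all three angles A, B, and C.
By the law of cosines:
cos(A) = (b² + c² - a²)/(2bc) = 0.770664  →  A = 39.59°
cos(B) = (a² + c² - b²)/(2ac) = 0.874109  →  B = 29.06°
cos(C) = (a² + b² - c²)/(2ab) = -0.364118  →  C = 111.4°
Check: A + B + C = 180.0° ✓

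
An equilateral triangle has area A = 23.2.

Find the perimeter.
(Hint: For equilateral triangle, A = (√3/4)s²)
A = (√3/4)s²  →  s² = 4A/√3 = 4·23.2/√3 = 53.5781
s = 7.31971
Perimeter = 3s = 21.96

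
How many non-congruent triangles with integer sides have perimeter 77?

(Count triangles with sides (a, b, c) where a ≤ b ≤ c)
With a ≤ b ≤ c and a + b + c = 77, the triangle inequality a + b > c gives c < 77/2, so c ≤ 38.
Iterate a from 1 to ⌊p/3⌋ = 25; for each a, b ranges from a to ⌊(p−a)/2⌋ with c = p − a − b, keeping only c ≥ b.
Triples: (1, 38, 38), (2, 37, 38), (3, 36, 38), …
Count = 133 triangles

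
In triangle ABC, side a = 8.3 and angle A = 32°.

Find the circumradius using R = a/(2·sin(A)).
R = a/(2·sin(A)) = 8.3/(2·sin(32°))
R = 8.3/(2·0.529919) = 8.3/1.059839 = 7.831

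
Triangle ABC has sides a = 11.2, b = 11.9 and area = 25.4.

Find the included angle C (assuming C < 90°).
Area = ½ab·sin(C)  →  sin(C) = 2·Area/(ab)
sin(C) = 2·25.4/(11.2·11.9) = 0.381152
C = arcsin(0.381152) = 22.41°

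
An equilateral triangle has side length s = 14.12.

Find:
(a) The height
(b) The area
(a) Height h = s·√3/2 = 14.12·√3/2 = 12.23
(b) Area = (√3/4)·s² = (√3/4)·14.12² = (√3/4)·199.374 = 86.33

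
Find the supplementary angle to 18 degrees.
Supplementary angles sum to 180 degrees.
Other angle = 180 - 18
Other angle = 162 degrees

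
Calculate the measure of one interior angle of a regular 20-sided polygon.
Interior angle of a regular n-gon = (n-2)*180/n
Interior angle = (20-2)*180/20
Interior angle = 18*180/20
Interior angle = 3240/20
Interior angle = 162 degrees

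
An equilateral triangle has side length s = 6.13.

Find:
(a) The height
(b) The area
(a) Height h = s·√3/2 = 6.13·√3/2 = 5.309
(b) Area = (√3/4)·s² = (√3/4)·6.13² = (√3/4)·37.5769 = 16.27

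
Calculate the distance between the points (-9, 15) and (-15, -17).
Using the distance formula: d = sqrt((x₂-x₁)² + (y₂-y₁)²)
dx = (-15) - (-9) = -6
dy = (-17) - 15 = -32
d = sqrt((-6)² + (-32)²) = sqrt(36 + 1024) = sqrt(1060) = 32.56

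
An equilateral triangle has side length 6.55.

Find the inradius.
For an equilateral triangle, r = s/(2√3) where s is the side.
r = 6.55/(2√3) = 6.55/3.464102 = 1.891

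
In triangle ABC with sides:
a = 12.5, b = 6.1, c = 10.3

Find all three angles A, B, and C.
By the law of cosines:
cos(A) = (b² + c² - a²)/(2bc) = -0.103056  →  A = 95.92°
cos(B) = (a² + c² - b²)/(2ac) = 0.874291  →  B = 29.04°
cos(C) = (a² + b² - c²)/(2ab) = 0.572918  →  C = 55.05°
Check: A + B + C = 180.0° ✓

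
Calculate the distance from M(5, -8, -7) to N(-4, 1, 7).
d = √[(-9)² + (9)² + (14)²] = √358 = 18.92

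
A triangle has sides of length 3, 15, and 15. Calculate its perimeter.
Perimeter = sum of all sides
Perimeter = 3 + 15 + 15
Perimeter = 33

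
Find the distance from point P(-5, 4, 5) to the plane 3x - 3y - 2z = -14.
d = |3(-5) + (-3)(4) + (-2)(5) - (-14)| / √(3² + (-3)² + (-2)²) = 23/√22 = 4.904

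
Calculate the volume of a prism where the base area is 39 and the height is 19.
Volume = base area * height
Volume = 39 * 19
Volume = 741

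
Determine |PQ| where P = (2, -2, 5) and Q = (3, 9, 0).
d = √[(1)² + (11)² + (-5)²] = √147 = 12.12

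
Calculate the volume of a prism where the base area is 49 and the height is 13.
Volume = base area * height
Volume = 49 * 13
Volume = 637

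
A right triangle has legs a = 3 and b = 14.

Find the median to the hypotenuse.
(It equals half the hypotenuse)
Hypotenuse c = √(3² + 14²) = √205 = 14.3178
Median to hypotenuse = c/2 = 7.159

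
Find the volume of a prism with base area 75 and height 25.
Volume = base area * height
Volume = 75 * 25
Volume = 1875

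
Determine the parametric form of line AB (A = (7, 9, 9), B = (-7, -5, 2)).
Direction vector d = B - A = (-14, -14, -7)
x = 7 - 14t, y = 9 - 14t, z = 9 - 7t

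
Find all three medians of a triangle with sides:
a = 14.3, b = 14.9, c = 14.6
Using m_x = ½√(2y² + 2z² - x²):
m_a = ½√(2·14.9² + 2·14.6² - 14.3²) = ½√665.85 = 12.9
m_b = ½√(2·14.3² + 2·14.6² - 14.9²) = ½√613.29 = 12.38
m_c = ½√(2·14.3² + 2·14.9² - 14.6²) = ½√639.84 = 12.65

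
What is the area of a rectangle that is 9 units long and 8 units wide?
Area = length * width
Area = 9 * 8
Area = 72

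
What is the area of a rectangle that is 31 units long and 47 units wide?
Area = length * width
Area = 31 * 47
Area = 1457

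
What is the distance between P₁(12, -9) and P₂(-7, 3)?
Using the distance formula: d = sqrt((x₂-x₁)² + (y₂-y₁)²)
dx = (-7) - 12 = -19
dy = 3 - (-9) = 12
d = sqrt((-19)² + 12²) = sqrt(361 + 144) = sqrt(505) = 22.47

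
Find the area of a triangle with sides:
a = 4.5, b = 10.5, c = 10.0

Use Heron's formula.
s = (a+b+c)/2 = (4.5+10.5+10.0)/2 = 12.5
A = √(s(s-a)(s-b)(s-c)) = √(12.5·8·2·2.5)
A = √500 = 22.36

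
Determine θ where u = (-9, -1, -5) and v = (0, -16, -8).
u·v = 56, |u|² = 107, |v|² = 320
cos θ = 56/√34240 ≈ 0.3026
θ ≈ 72.38°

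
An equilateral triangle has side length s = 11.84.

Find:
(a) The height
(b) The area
(a) Height h = s·√3/2 = 11.84·√3/2 = 10.25
(b) Area = (√3/4)·s² = (√3/4)·11.84² = (√3/4)·140.186 = 60.7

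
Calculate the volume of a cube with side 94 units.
Volume = s³
Volume = 94³
Volume = 830584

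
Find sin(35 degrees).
sin(35 degrees) = 0.5736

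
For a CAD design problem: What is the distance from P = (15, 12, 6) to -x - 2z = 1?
d = |(-1)(15) + 0(12) + (-2)(6) - (1)| / √((-1)² + 0² + (-2)²) = 28/√5 = 12.52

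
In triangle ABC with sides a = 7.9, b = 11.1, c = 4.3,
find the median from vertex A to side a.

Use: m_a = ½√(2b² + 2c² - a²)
m_a = ½√(2·11.1² + 2·4.3² - 7.9²)
m_a = ½√(246.42 + 36.98 - 62.41) = ½√220.99 = 7.433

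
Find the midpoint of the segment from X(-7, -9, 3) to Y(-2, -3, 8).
Midpoint = ((-7-2)/2, (-9-3)/2, (3+8)/2) = (-4.5, -6, 5.5)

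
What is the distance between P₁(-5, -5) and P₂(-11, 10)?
Using the distance formula: d = sqrt((x₂-x₁)² + (y₂-y₁)²)
dx = (-11) - (-5) = -6
dy = 10 - (-5) = 15
d = sqrt((-6)² + 15²) = sqrt(36 + 225) = sqrt(261) = 16.16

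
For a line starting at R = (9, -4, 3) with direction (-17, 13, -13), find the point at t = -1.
P(-1) = (9 + (-17)(-1), -4 + 13(-1), 3 + (-13)(-1)) = (26, -17, 16)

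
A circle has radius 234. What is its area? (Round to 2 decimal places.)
Area = pi * r²
Area = pi * 234²
Area = pi * 54756
Area = 172021.05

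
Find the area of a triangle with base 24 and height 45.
Area = (1/2) * base * height
Area = (1/2) * 24 * 45
Area = 540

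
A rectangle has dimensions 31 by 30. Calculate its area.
Area = length * width
Area = 31 * 30
Area = 930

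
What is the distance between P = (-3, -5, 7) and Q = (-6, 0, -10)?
d = √[(-3)² + (5)² + (-17)²] = √323 = 17.97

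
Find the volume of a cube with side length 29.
Volume = s³
Volume = 29³
Volume = 24389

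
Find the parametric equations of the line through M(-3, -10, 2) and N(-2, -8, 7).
Direction vector d = N - M = (1, 2, 5)
x = -3 + t, y = -10 + 2t, z = 2 + 5t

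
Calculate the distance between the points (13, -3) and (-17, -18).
Using the distance formula: d = sqrt((x₂-x₁)² + (y₂-y₁)²)
dx = (-17) - 13 = -30
dy = (-18) - (-3) = -15
d = sqrt((-30)² + (-15)²) = sqrt(900 + 225) = sqrt(1125) = 33.54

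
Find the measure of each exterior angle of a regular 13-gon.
Exterior angle of a regular n-gon = 360/n
Exterior angle = 360/13
Exterior angle = 27.69 degrees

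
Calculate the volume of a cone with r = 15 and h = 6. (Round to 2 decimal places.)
Volume = (1/3) * pi * r² * h
Volume = (1/3) * pi * 15² * 6
Volume = (1/3) * pi * 225 * 6
Volume = (1/3) * pi * 1350
Volume = 1413.72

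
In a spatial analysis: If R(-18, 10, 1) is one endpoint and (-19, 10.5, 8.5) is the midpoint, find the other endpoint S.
S = (2×(-19) - (-18), 2×10.5 - 10, 2×8.5 - 1) = (-20, 11, 16)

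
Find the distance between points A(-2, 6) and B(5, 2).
Using the distance formula: d = sqrt((x₂-x₁)² + (y₂-y₁)²)
dx = 5 - (-2) = 7
dy = 2 - 6 = -4
d = sqrt(7² + (-4)²) = sqrt(49 + 16) = sqrt(65) = 8.06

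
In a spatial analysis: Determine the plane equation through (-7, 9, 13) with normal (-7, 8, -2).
d = n·P = (-7)(-7) + (8)(9) + (-2)(13) = 95
Plane: -7x + 8y - 2z = 95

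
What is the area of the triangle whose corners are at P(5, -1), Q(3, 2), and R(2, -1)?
Using the coordinate formula: Area = (1/2)|x₁(y₂-y₃) + x₂(y₃-y₁) + x₃(y₁-y₂)|
Area = (1/2)|5(2-(-1)) + 3((-1)-(-1)) + 2((-1)-2)|
Area = (1/2)|5*3 + 3*0 + 2*(-3)|
Area = (1/2)|15 + 0 + (-6)|
Area = (1/2)*9 = 4.50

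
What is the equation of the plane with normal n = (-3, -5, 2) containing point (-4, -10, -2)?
d = n·P = (-3)(-4) + (-5)(-10) + (2)(-2) = 58
Plane: -3x - 5y + 2z = 58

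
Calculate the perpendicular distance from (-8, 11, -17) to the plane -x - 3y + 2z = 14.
d = |(-1)(-8) + (-3)(11) + 2(-17) - (14)| / √((-1)² + (-3)² + 2²) = 73/√14 = 19.51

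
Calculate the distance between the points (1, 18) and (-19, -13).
Using the distance formula: d = sqrt((x₂-x₁)² + (y₂-y₁)²)
dx = (-19) - 1 = -20
dy = (-13) - 18 = -31
d = sqrt((-20)² + (-31)²) = sqrt(400 + 961) = sqrt(1361) = 36.89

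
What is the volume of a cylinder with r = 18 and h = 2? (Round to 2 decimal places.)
Volume = pi * r² * h
Volume = pi * 18² * 2
Volume = pi * 324 * 2
Volume = pi * 648
Volume = 2035.75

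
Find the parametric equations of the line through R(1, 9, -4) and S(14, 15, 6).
Direction vector d = S - R = (13, 6, 10)
x = 1 + 13t, y = 9 + 6t, z = -4 + 10t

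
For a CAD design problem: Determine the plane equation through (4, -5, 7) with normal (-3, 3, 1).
d = n·P = (-3)(4) + (3)(-5) + (1)(7) = -20
Plane: -3x + 3y + z = -20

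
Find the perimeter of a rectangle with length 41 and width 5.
Perimeter = 2 * (length + width)
Perimeter = 2 * (41 + 5)
Perimeter = 2 * 46
Perimeter = 92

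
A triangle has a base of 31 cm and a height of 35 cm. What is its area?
Area = (1/2) * base * height
Area = (1/2) * 31 * 35
Area = 542.50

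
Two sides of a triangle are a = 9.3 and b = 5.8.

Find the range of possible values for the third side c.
By the triangle inequality: |a - b| < c < a + b
|9.3 - 5.8| < c < 9.3 + 5.8
3.5 < c < 15.1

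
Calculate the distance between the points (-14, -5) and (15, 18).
Using the distance formula: d = sqrt((x₂-x₁)² + (y₂-y₁)²)
dx = 15 - (-14) = 29
dy = 18 - (-5) = 23
d = sqrt(29² + 23²) = sqrt(841 + 529) = sqrt(1370) = 37.01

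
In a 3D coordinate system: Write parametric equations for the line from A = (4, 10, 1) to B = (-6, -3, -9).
Direction vector d = B - A = (-10, -13, -10)
x = 4 - 10t, y = 10 - 13t, z = 1 - 10t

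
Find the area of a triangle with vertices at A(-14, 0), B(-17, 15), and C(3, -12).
Using the coordinate formula: Area = (1/2)|x₁(y₂-y₃) + x₂(y₃-y₁) + x₃(y₁-y₂)|
Area = (1/2)|(-14)(15-(-12)) + (-17)((-12)-0) + 3(0-15)|
Area = (1/2)|(-14)*27 + (-17)*(-12) + 3*(-15)|
Area = (1/2)|(-378) + 204 + (-45)|
Area = (1/2)*219 = 109.50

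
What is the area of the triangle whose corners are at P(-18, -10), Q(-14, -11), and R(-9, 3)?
Using the coordinate formula: Area = (1/2)|x₁(y₂-y₃) + x₂(y₃-y₁) + x₃(y₁-y₂)|
Area = (1/2)|(-18)((-11)-3) + (-14)(3-(-10)) + (-9)((-10)-(-11))|
Area = (1/2)|(-18)*(-14) + (-14)*13 + (-9)*1|
Area = (1/2)|252 + (-182) + (-9)|
Area = (1/2)*61 = 30.50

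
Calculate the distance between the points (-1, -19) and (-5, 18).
Using the distance formula: d = sqrt((x₂-x₁)² + (y₂-y₁)²)
dx = (-5) - (-1) = -4
dy = 18 - (-19) = 37
d = sqrt((-4)² + 37²) = sqrt(16 + 1369) = sqrt(1385) = 37.22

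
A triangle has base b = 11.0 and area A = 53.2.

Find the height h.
A = ½bh  →  h = 2A/b
h = 2·53.2/11.0 = 9.673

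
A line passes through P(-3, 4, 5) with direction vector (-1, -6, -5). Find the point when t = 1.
P(1) = (-3 + (-1)(1), 4 + (-6)(1), 5 + (-5)(1)) = (-4, -2, 0)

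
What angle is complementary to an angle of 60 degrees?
Complementary angles sum to 90 degrees.
Other angle = 90 - 60
Other angle = 30 degrees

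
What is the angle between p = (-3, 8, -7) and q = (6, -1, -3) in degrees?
p·q = -5, |p|² = 122, |q|² = 46
cos θ = -5/√5612 ≈ -0.06674
θ ≈ 93.83°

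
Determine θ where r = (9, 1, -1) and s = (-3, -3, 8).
r·s = -38, |r|² = 83, |s|² = 82
cos θ = -38/√6806 ≈ -0.4606
θ ≈ 117.4°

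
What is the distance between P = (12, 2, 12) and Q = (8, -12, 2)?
d = √[(-4)² + (-14)² + (-10)²] = √312 = 17.66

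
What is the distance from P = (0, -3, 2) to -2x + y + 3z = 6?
d = |(-2)(0) + 1(-3) + 3(2) - (6)| / √((-2)² + 1² + 3²) = 3/√14 = 0.8018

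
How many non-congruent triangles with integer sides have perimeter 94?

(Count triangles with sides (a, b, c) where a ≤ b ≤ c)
With a ≤ b ≤ c and a + b + c = 94, the triangle inequality a + b > c gives c < 94/2, so c ≤ 46.
Iterate a from 1 to ⌊p/3⌋ = 31; for each a, b ranges from a to ⌊(p−a)/2⌋ with c = p − a − b, keeping only c ≥ b.
Triples: (2, 46, 46), (3, 45, 46), (4, 44, 46), …
Count = 184 triangles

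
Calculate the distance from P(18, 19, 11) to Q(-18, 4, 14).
d = √[(-36)² + (-15)² + (3)²] = √1530 = 39.12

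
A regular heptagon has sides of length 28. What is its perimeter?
Perimeter = number of sides * side length
Perimeter = 7 * 28
Perimeter = 196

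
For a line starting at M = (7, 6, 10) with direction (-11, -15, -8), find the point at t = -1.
P(-1) = (7 + (-11)(-1), 6 + (-15)(-1), 10 + (-8)(-1)) = (18, 21, 18)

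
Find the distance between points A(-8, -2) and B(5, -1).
Using the distance formula: d = sqrt((x₂-x₁)² + (y₂-y₁)²)
dx = 5 - (-8) = 13
dy = (-1) - (-2) = 1
d = sqrt(13² + 1²) = sqrt(169 + 1) = sqrt(170) = 13.04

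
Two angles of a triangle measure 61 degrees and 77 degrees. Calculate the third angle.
Sum of angles in a triangle = 180 degrees
Third angle = 180 - 61 - 77
Third angle = 42 degrees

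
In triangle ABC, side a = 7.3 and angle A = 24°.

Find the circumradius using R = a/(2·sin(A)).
R = a/(2·sin(A)) = 7.3/(2·sin(24°))
R = 7.3/(2·0.406737) = 7.3/0.813473 = 8.974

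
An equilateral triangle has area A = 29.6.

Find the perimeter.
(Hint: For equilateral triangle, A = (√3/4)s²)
A = (√3/4)s²  →  s² = 4A/√3 = 4·29.6/√3 = 68.3583
s = 8.26791
Perimeter = 3s = 24.8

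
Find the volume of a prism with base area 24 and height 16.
Volume = base area * height
Volume = 24 * 16
Volume = 384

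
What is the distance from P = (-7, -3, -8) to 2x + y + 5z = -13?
d = |2(-7) + 1(-3) + 5(-8) - (-13)| / √(2² + 1² + 5²) = 44/√30 = 8.033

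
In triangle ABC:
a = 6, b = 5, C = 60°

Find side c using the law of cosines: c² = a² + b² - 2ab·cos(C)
c² = 6² + 5² - 2·6·5·cos(60°)
c² = 36 + 25 - 60·0.5000 = 31
c = √31 = 5.568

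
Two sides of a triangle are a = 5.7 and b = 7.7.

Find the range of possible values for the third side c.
By the triangle inequality: |a - b| < c < a + b
|5.7 - 7.7| < c < 5.7 + 7.7
2 < c < 13.4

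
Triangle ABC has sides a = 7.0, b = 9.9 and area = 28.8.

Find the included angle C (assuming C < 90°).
Area = ½ab·sin(C)  →  sin(C) = 2·Area/(ab)
sin(C) = 2·28.8/(7.0·9.9) = 0.831169
C = arcsin(0.831169) = 56.22°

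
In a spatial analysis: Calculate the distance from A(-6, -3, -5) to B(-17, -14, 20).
d = √[(-11)² + (-11)² + (25)²] = √867 = 29.44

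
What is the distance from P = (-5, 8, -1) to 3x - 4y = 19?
d = |3(-5) + (-4)(8) + 0(-1) - (19)| / √(3² + (-4)² + 0²) = 66/√25 = 13.2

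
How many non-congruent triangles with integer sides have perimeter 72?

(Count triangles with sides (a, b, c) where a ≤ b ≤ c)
With a ≤ b ≤ c and a + b + c = 72, the triangle inequality a + b > c gives c < 72/2, so c ≤ 35.
Iterate a from 1 to ⌊p/3⌋ = 24; for each a, b ranges from a to ⌊(p−a)/2⌋ with c = p − a − b, keeping only c ≥ b.
Triples: (2, 35, 35), (3, 34, 35), (4, 33, 35), …
Count = 108 triangles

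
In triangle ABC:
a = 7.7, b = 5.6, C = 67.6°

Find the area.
Using A = ½ab·sin(C):
A = ½·7.7·5.6·sin(67.6°) = ½·43.12·0.924546 = 19.93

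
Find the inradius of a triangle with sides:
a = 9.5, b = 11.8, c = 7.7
s = (a+b+c)/2 = (9.5+11.8+7.7)/2 = 14.5
Area = √(s(s-a)(s-b)(s-c)) = √(14.5·5·2.7·6.8) = 36.4842
r = Area/s = 36.4842/14.5 = 2.516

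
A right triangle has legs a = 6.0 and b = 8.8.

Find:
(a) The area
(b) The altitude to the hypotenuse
(a) Area = ½ab = ½·6.0·8.8 = 26.4
(b) Hypotenuse c = √(6.0² + 8.8²) = √113.44 = 10.6508
    Area = ½·c·h_c  →  h_c = 2·Area/c = 2·26.4/10.6508 = 4.957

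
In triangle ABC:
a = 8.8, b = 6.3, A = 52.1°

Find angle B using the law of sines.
sin(B)/b = sin(A)/a
sin(B) = b·sin(A)/a = 6.3·sin(52.1°)/8.8 = 0.564912
B = arcsin(0.564912) = 34.4°  (b ≤ a, so B ≤ A and the acute solution is unique)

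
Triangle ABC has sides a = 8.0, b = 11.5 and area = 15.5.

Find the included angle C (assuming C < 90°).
Area = ½ab·sin(C)  →  sin(C) = 2·Area/(ab)
sin(C) = 2·15.5/(8.0·11.5) = 0.336957
C = arcsin(0.336957) = 19.69°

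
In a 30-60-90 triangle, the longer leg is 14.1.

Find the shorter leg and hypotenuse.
In a 30-60-90 triangle, sides are in ratio 1 : √3 : 2.
Long leg = short leg·√3  →  short leg = 14.1/√3 = 8.141
Hypotenuse = 2·(short leg) = 2·14.1/√3 = 16.28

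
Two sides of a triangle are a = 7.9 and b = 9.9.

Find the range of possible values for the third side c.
By the triangle inequality: |a - b| < c < a + b
|7.9 - 9.9| < c < 7.9 + 9.9
2 < c < 17.8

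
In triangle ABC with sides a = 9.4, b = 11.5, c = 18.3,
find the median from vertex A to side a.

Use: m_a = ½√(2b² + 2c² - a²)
m_a = ½√(2·11.5² + 2·18.3² - 9.4²)
m_a = ½√(264.5 + 669.78 - 88.36) = ½√845.92 = 14.54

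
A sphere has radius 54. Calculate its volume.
Volume = (4/3) * pi * r³
Volume = (4/3) * pi * 54³
Volume = (4/3) * pi * 157464
Volume = 659583.66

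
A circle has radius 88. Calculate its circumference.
Circumference = 2 * pi * r
Circumference = 2 * pi * 88
Circumference = 552.92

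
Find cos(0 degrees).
cos(0 degrees) = 1
Decimal approximation: 1.0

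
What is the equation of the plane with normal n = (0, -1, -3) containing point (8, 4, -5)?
d = n·P = (0)(8) + (-1)(4) + (-3)(-5) = 11
Plane: -y - 3z = 11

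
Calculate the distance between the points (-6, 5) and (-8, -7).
Using the distance formula: d = sqrt((x₂-x₁)² + (y₂-y₁)²)
dx = (-8) - (-6) = -2
dy = (-7) - 5 = -12
d = sqrt((-2)² + (-12)²) = sqrt(4 + 144) = sqrt(148) = 12.17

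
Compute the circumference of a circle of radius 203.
Circumference = 2 * pi * r
Circumference = 2 * pi * 203
Circumference = 1275.49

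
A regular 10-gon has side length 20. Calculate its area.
For a regular 10-gon with side length s = 20:
Apothem a = s / (2*tan(pi/10)) = 20 / (2*tan(pi/10)) ≈ 30.7768
Perimeter P = 10 * 20 = 200
Area = (1/2) * P * a = (1/2) * 200 * 30.7768 = 3077.68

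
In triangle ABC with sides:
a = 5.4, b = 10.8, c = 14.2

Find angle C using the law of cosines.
cos(C) = (a² + b² - c²)/(2ab)
cos(C) = (5.4² + 10.8² - 14.2²)/(2·5.4·10.8) = -55.84/116.64 = -0.478738
C = arccos(-0.478738) = 118.6°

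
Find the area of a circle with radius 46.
Area = pi * r²
Area = pi * 46²
Area = pi * 2116
Area = 6647.61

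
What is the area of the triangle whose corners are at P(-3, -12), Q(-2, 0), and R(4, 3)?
Using the coordinate formula: Area = (1/2)|x₁(y₂-y₃) + x₂(y₃-y₁) + x₃(y₁-y₂)|
Area = (1/2)|(-3)(0-3) + (-2)(3-(-12)) + 4((-12)-0)|
Area = (1/2)|(-3)*(-3) + (-2)*15 + 4*(-12)|
Area = (1/2)|9 + (-30) + (-48)|
Area = (1/2)*69 = 34.50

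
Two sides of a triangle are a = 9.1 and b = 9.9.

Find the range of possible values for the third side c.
By the triangle inequality: |a - b| < c < a + b
|9.1 - 9.9| < c < 9.1 + 9.9
0.8 < c < 19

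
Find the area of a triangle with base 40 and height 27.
Area = (1/2) * base * height
Area = (1/2) * 40 * 27
Area = 540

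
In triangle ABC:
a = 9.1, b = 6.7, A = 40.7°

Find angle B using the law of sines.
sin(B)/b = sin(A)/a
sin(B) = b·sin(A)/a = 6.7·sin(40.7°)/9.1 = 0.480116
B = arcsin(0.480116) = 28.69°  (b ≤ a, so B ≤ A and the acute solution is unique)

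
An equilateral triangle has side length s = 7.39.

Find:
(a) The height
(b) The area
(a) Height h = s·√3/2 = 7.39·√3/2 = 6.4
(b) Area = (√3/4)·s² = (√3/4)·7.39² = (√3/4)·54.6121 = 23.65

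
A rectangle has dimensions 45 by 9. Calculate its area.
Area = length * width
Area = 45 * 9
Area = 405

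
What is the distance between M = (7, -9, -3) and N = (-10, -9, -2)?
d = √[(-17)² + (0)² + (1)²] = √290 = 17.03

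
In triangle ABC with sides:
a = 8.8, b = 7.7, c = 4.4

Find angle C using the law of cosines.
cos(C) = (a² + b² - c²)/(2ab)
cos(C) = (8.8² + 7.7² - 4.4²)/(2·8.8·7.7) = 117.37/135.52 = 0.866071
C = arccos(0.866071) = 29.99°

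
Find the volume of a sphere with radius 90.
Volume = (4/3) * pi * r³
Volume = (4/3) * pi * 90³
Volume = (4/3) * pi * 729000
Volume = 3053628.06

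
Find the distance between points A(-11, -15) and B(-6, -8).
Using the distance formula: d = sqrt((x₂-x₁)² + (y₂-y₁)²)
dx = (-6) - (-11) = 5
dy = (-8) - (-15) = 7
d = sqrt(5² + 7²) = sqrt(25 + 49) = sqrt(74) = 8.60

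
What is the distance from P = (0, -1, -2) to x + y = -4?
d = |1(0) + 1(-1) + 0(-2) - (-4)| / √(1² + 1² + 0²) = 3/√2 = 2.121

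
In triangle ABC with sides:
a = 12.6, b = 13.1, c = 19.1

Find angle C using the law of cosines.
cos(C) = (a² + b² - c²)/(2ab)
cos(C) = (12.6² + 13.1² - 19.1²)/(2·12.6·13.1) = -34.44/330.12 = -0.104326
C = arccos(-0.104326) = 95.99°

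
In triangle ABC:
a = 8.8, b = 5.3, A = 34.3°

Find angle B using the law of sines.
sin(B)/b = sin(A)/a
sin(B) = b·sin(A)/a = 5.3·sin(34.3°)/8.8 = 0.339396
B = arcsin(0.339396) = 19.84°  (b ≤ a, so B ≤ A and the acute solution is unique)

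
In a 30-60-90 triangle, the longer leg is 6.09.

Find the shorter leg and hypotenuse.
In a 30-60-90 triangle, sides are in ratio 1 : √3 : 2.
Long leg = short leg·√3  →  short leg = 6.09/√3 = 3.516
Hypotenuse = 2·(short leg) = 2·6.09/√3 = 7.032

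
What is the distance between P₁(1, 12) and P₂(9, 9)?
Using the distance formula: d = sqrt((x₂-x₁)² + (y₂-y₁)²)
dx = 9 - 1 = 8
dy = 9 - 12 = -3
d = sqrt(8² + (-3)²) = sqrt(64 + 9) = sqrt(73) = 8.54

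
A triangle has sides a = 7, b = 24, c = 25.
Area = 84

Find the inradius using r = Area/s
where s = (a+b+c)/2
s = (7+24+25)/2 = 28
r = Area/s = 84/28 = 3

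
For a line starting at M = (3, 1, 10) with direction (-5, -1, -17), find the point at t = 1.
P(1) = (3 + (-5)(1), 1 + (-1)(1), 10 + (-17)(1)) = (-2, 0, -7)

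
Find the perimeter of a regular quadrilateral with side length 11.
Perimeter = number of sides * side length
Perimeter = 4 * 11
Perimeter = 44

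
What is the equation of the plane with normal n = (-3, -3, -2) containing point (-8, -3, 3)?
d = n·P = (-3)(-8) + (-3)(-3) + (-2)(3) = 27
Plane: -3x - 3y - 2z = 27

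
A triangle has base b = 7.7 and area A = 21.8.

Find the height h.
A = ½bh  →  h = 2A/b
h = 2·21.8/7.7 = 5.662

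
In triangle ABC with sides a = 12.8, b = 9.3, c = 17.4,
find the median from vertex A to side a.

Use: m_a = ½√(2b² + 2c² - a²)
m_a = ½√(2·9.3² + 2·17.4² - 12.8²)
m_a = ½√(172.98 + 605.52 - 163.84) = ½√614.66 = 12.4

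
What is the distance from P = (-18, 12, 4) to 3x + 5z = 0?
d = |3(-18) + 0(12) + 5(4) - (0)| / √(3² + 0² + 5²) = 34/√34 = 5.831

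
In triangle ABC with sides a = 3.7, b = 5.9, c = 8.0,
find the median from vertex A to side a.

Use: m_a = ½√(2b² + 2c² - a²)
m_a = ½√(2·5.9² + 2·8.0² - 3.7²)
m_a = ½√(69.62 + 128 - 13.69) = ½√183.93 = 6.781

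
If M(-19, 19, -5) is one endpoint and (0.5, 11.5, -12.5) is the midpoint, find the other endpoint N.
N = (2×0.5 - (-19), 2×11.5 - 19, 2×(-12.5) - (-5)) = (20, 4, -20)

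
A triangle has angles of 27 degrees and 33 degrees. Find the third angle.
Sum of angles in a triangle = 180 degrees
Third angle = 180 - 27 - 33
Third angle = 120 degrees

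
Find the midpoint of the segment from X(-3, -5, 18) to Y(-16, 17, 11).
Midpoint = ((-3-16)/2, (-5+17)/2, (18+11)/2) = (-9.5, 6, 14.5)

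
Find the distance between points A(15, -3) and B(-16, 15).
Using the distance formula: d = sqrt((x₂-x₁)² + (y₂-y₁)²)
dx = (-16) - 15 = -31
dy = 15 - (-3) = 18
d = sqrt((-31)² + 18²) = sqrt(961 + 324) = sqrt(1285) = 35.85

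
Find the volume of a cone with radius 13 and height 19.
Volume = (1/3) * pi * r² * h
Volume = (1/3) * pi * 13² * 19
Volume = (1/3) * pi * 169 * 19
Volume = (1/3) * pi * 3211
Volume = 3362.55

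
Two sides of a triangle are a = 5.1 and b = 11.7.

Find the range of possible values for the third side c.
By the triangle inequality: |a - b| < c < a + b
|5.1 - 11.7| < c < 5.1 + 11.7
6.6 < c < 16.8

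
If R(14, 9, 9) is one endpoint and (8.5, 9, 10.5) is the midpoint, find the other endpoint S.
S = (2×8.5 - 14, 2×9 - 9, 2×10.5 - 9) = (3, 9, 12)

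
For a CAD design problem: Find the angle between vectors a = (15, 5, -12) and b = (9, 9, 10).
a·b = 60, |a|² = 394, |b|² = 262
cos θ = 60/√103228 ≈ 0.1867
θ ≈ 79.24°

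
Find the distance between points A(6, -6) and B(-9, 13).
Using the distance formula: d = sqrt((x₂-x₁)² + (y₂-y₁)²)
dx = (-9) - 6 = -15
dy = 13 - (-6) = 19
d = sqrt((-15)² + 19²) = sqrt(225 + 361) = sqrt(586) = 24.21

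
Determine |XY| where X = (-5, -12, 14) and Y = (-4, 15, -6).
d = √[(1)² + (27)² + (-20)²] = √1130 = 33.62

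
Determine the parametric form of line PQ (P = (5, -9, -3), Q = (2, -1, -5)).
Direction vector d = Q - P = (-3, 8, -2)
x = 5 - 3t, y = -9 + 8t, z = -3 - 2t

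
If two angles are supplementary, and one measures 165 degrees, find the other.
Supplementary angles sum to 180 degrees.
Other angle = 180 - 165
Other angle = 15 degrees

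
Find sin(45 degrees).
sin(45 degrees) = sqrt(2)/2
Decimal approximation: 0.7071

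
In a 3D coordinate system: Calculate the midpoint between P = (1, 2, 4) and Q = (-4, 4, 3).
Midpoint = ((1-4)/2, (2+4)/2, (4+3)/2) = (-1.5, 3, 3.5)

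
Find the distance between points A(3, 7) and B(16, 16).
Using the distance formula: d = sqrt((x₂-x₁)² + (y₂-y₁)²)
dx = 16 - 3 = 13
dy = 16 - 7 = 9
d = sqrt(13² + 9²) = sqrt(169 + 81) = sqrt(250) = 15.81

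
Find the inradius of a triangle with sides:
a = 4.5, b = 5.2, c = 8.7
s = (a+b+c)/2 = (4.5+5.2+8.7)/2 = 9.2
Area = √(s(s-a)(s-b)(s-c)) = √(9.2·4.7·4·0.5) = 9.29946
r = Area/s = 9.29946/9.2 = 1.011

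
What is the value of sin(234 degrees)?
sin(234 degrees) = -0.809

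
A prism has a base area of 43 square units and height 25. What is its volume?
Volume = base area * height
Volume = 43 * 25
Volume = 1075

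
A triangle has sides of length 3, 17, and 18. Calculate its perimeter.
Perimeter = sum of all sides
Perimeter = 3 + 17 + 18
Perimeter = 38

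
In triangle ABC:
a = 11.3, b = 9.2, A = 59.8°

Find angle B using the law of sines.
sin(B)/b = sin(A)/a
sin(B) = b·sin(A)/a = 9.2·sin(59.8°)/11.3 = 0.703657
B = arcsin(0.703657) = 44.72°  (b ≤ a, so B ≤ A and the acute solution is unique)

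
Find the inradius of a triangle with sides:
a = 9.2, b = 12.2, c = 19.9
s = (a+b+c)/2 = (9.2+12.2+19.9)/2 = 20.65
Area = √(s(s-a)(s-b)(s-c)) = √(20.65·11.45·8.45·0.75) = 38.7099
r = Area/s = 38.7099/20.65 = 1.875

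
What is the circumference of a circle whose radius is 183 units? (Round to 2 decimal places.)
Circumference = 2 * pi * r
Circumference = 2 * pi * 183
Circumference = 1149.82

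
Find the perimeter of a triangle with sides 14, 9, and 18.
Perimeter = sum of all sides
Perimeter = 14 + 9 + 18
Perimeter = 41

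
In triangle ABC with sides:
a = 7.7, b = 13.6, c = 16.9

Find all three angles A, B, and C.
By the law of cosines:
cos(A) = (b² + c² - a²)/(2bc) = 0.894709  →  A = 26.53°
cos(B) = (a² + c² - b²)/(2ac) = 0.614539  →  B = 52.08°
cos(C) = (a² + b² - c²)/(2ab) = -0.197479  →  C = 101.4°
Check: A + B + C = 180.0° ✓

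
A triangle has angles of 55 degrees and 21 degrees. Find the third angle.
Sum of angles in a triangle = 180 degrees
Third angle = 180 - 55 - 21
Third angle = 104 degrees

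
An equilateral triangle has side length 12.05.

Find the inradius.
For an equilateral triangle, r = s/(2√3) where s is the side.
r = 12.05/(2√3) = 12.05/3.464102 = 3.479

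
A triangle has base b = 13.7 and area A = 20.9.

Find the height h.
A = ½bh  →  h = 2A/b
h = 2·20.9/13.7 = 3.051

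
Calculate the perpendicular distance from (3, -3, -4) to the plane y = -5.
d = |0(3) + 1(-3) + 0(-4) - (-5)| / √(0² + 1² + 0²) = 2/√1 = 2.0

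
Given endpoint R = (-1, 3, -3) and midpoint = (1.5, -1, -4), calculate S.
S = (2×1.5 - (-1), 2×(-1) - 3, 2×(-4) - (-3)) = (4, -5, -5)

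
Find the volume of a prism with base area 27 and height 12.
Volume = base area * height
Volume = 27 * 12
Volume = 324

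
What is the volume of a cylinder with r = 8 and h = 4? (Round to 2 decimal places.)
Volume = pi * r² * h
Volume = pi * 8² * 4
Volume = pi * 64 * 4
Volume = pi * 256
Volume = 804.25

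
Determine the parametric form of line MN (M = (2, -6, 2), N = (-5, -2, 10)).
Direction vector d = N - M = (-7, 4, 8)
x = 2 - 7t, y = -6 + 4t, z = 2 + 8t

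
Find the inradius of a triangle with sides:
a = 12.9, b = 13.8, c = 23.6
s = (a+b+c)/2 = (12.9+13.8+23.6)/2 = 25.15
Area = √(s(s-a)(s-b)(s-c)) = √(25.15·12.25·11.35·1.55) = 73.6208
r = Area/s = 73.6208/25.15 = 2.927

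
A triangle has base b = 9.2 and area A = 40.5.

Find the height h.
A = ½bh  →  h = 2A/b
h = 2·40.5/9.2 = 8.804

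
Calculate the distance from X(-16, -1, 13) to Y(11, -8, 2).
d = √[(27)² + (-7)² + (-11)²] = √899 = 29.98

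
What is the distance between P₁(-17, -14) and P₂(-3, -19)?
Using the distance formula: d = sqrt((x₂-x₁)² + (y₂-y₁)²)
dx = (-3) - (-17) = 14
dy = (-19) - (-14) = -5
d = sqrt(14² + (-5)²) = sqrt(196 + 25) = sqrt(221) = 14.87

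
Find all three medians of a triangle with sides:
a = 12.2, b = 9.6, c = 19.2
Using m_x = ½√(2y² + 2z² - x²):
m_a = ½√(2·9.6² + 2·19.2² - 12.2²) = ½√772.76 = 13.9
m_b = ½√(2·12.2² + 2·19.2² - 9.6²) = ½√942.8 = 15.35
m_c = ½√(2·12.2² + 2·9.6² - 19.2²) = ½√113.36 = 5.324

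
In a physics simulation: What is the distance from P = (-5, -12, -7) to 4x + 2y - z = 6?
d = |4(-5) + 2(-12) + (-1)(-7) - (6)| / √(4² + 2² + (-1)²) = 43/√21 = 9.383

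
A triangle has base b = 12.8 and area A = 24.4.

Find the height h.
A = ½bh  →  h = 2A/b
h = 2·24.4/12.8 = 3.812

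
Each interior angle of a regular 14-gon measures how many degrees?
Interior angle of a regular n-gon = (n-2)*180/n
Interior angle = (14-2)*180/14
Interior angle = 12*180/14
Interior angle = 2160/14
Interior angle = 154.29 degrees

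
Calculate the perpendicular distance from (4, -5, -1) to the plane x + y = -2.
d = |1(4) + 1(-5) + 0(-1) - (-2)| / √(1² + 1² + 0²) = 1/√2 = 0.7071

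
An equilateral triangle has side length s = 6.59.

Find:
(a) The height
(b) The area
(a) Height h = s·√3/2 = 6.59·√3/2 = 5.707
(b) Area = (√3/4)·s² = (√3/4)·6.59² = (√3/4)·43.4281 = 18.8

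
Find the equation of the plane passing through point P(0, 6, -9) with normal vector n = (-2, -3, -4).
d = n·P = (-2)(0) + (-3)(6) + (-4)(-9) = 18
Plane: -2x - 3y - 4z = 18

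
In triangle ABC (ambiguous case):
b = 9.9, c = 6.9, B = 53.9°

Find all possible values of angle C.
sin(C)/c = sin(B)/b  →  sin(C) = c·sin(B)/b = 6.9·sin(53.9°)/9.9 = 0.563144
C₁ = arcsin(0.563144) = 34.27°,  C₂ = 180° - C₁ = 145.73°
Check C₂: A = 180° - 53.9° - 145.73° = -19.63° ≤ 0, rejected
C = 34.27° (one solution)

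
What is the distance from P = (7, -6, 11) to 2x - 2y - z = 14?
d = |2(7) + (-2)(-6) + (-1)(11) - (14)| / √(2² + (-2)² + (-1)²) = 1/√9 = 0.3333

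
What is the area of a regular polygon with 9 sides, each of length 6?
For a regular 9-gon with side length s = 6:
Apothem a = s / (2*tan(pi/9)) = 6 / (2*tan(pi/9)) ≈ 8.24243
Perimeter P = 9 * 6 = 54
Area = (1/2) * P * a = (1/2) * 54 * 8.24243 = 222.55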